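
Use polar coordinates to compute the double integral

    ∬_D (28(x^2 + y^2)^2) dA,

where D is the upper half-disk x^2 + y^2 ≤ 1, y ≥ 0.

The region D is 0 ≤ r ≤ 1, 0 ≤ θ ≤ π in polar coordinates, where x = r cos(θ), y = r sin(θ), and dA = r dr dθ.

Under the substitution, the integrand becomes 28r^4, so

    ∬_D (28(x^2 + y^2)^2) dA = ∫_{0}^{π} ∫_{0}^{1} (28r^4) · r dr dθ.

Inner integral (in r): ∫_{0}^{1} (28r^4) · r dr = 14/3.

Outer integral (in θ): ∫_{0}^{π} (14/3) dθ = 14π/3.

Therefore ∬_D (28(x^2 + y^2)^2) dA = 14π/3.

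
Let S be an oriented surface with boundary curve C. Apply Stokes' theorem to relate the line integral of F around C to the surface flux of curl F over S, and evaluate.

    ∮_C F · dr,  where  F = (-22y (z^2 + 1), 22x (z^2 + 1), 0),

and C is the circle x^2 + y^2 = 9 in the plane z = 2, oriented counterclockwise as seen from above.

Let S be the flat disk x^2 + y^2 ≤ 9 in the plane z = 2, with upward unit normal n̂ = ẑ. By Stokes' theorem,

    ∮_C F · dr = ∬_S (∇ × F) · n̂ dS = ∬_D (curl F)_z dA,

where D is the disk x^2 + y^2 ≤ 9.

Compute the curl of F = (-22y (z^2 + 1), 22x (z^2 + 1), 0):
    (∇ × F)_x = ∂F_z/∂y - ∂F_y/∂z = -44x z,
    (∇ × F)_y = ∂F_x/∂z - ∂F_z/∂x = -44y z,
    (∇ × F)_z = ∂F_y/∂x - ∂F_x/∂y = 44z^2 + 44.

On z = 2, (curl F)_z = 220.

Convert to polar (x = r cos θ, y = r sin θ, dA = r dr dθ); the integrand becomes 220, so

    ∬_D (curl F)_z dA = ∫_0^{2π} ∫_0^{3} (220) · r dr dθ.

Inner (r from 0 to 3): 990.
Outer (θ from 0 to 2π): 1980π.

Therefore ∮_C F · dr = 1980π.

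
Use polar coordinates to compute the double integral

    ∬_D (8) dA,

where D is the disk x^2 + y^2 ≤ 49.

The region D is 0 ≤ r ≤ 7, 0 ≤ θ ≤ 2π in polar coordinates, where x = r cos(θ), y = r sin(θ), and dA = r dr dθ.

Under the substitution, the integrand becomes 8, so

    ∬_D (8) dA = ∫_{0}^{2π} ∫_{0}^{7} (8) · r dr dθ.

Inner integral (in r): ∫_{0}^{7} (8) · r dr = 196.

Outer integral (in θ): ∫_{0}^{2π} (196) dθ = 392π.

Therefore ∬_D (8) dA = 392π.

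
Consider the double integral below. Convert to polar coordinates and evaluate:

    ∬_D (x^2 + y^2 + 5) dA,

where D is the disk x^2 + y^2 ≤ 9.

The region D is 0 ≤ r ≤ 3, 0 ≤ θ ≤ 2π in polar coordinates, where x = r cos(θ), y = r sin(θ), and dA = r dr dθ.

Under the substitution, the integrand becomes r^2 + 5, so

    ∬_D (x^2 + y^2 + 5) dA = ∫_{0}^{2π} ∫_{0}^{3} (r^2 + 5) · r dr dθ.

Inner integral (in r): ∫_{0}^{3} (r^2 + 5) · r dr = 171/4.

Outer integral (in θ): ∫_{0}^{2π} (171/4) dθ = 171π/2.

Therefore ∬_D (x^2 + y^2 + 5) dA = 171π/2.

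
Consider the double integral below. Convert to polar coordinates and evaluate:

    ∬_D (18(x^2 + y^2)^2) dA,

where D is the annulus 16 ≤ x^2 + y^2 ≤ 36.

The region D is 4 ≤ r ≤ 6, 0 ≤ θ ≤ 2π in polar coordinates, where x = r cos(θ), y = r sin(θ), and dA = r dr dθ.

Under the substitution, the integrand becomes 18r^4, so

    ∬_D (18(x^2 + y^2)^2) dA = ∫_{0}^{2π} ∫_{4}^{6} (18r^4) · r dr dθ.

Inner integral (in r): ∫_{4}^{6} (18r^4) · r dr = 127680.

Outer integral (in θ): ∫_{0}^{2π} (127680) dθ = 255360π.

Therefore ∬_D (18(x^2 + y^2)^2) dA = 255360π.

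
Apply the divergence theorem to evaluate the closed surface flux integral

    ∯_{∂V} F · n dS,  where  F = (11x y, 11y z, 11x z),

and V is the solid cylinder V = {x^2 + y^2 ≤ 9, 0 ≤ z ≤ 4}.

By the divergence theorem,

    ∯_{∂V} F · n dS = ∭_V (∇ · F) dV.

Compute the divergence:
    ∇ · F = ∂F_x/∂x + ∂F_y/∂y + ∂F_z/∂z = 11y + 11z + 11x = 11x + 11y + 11z.

In cylindrical coordinates, x = r cos(θ), y = r sin(θ), z = z, dV = r dr dθ dz, with 0 ≤ r ≤ 3, 0 ≤ θ ≤ 2π, 0 ≤ z ≤ 4.

The integrand, after substitution and multiplying by the volume element, becomes (11sqrt(2)r sin(θ + π/4) + 11z) · r, so

    ∭_V (∇·F) dV = ∫_0^{2π} ∫_0^{3} ∫_0^{4} (11sqrt(2)r sin(θ + π/4) + 11z) · r dz dr dθ.

Inner (z from 0 to 4): 44r (sqrt(2)r sin(θ + π/4) + 2).
Middle (r from 0 to 3): 396sqrt(2)sin(θ + π/4) + 396.
Outer (θ from 0 to 2π): 792π.

Therefore ∯_{∂V} F · n dS = 792π.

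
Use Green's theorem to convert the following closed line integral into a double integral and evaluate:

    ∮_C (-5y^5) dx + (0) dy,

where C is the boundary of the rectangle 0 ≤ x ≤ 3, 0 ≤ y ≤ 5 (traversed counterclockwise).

Green's theorem converts the closed line integral into a double integral over the enclosed region D:

    ∮_C P dx + Q dy = ∬_D (∂Q/∂x - ∂P/∂y) dA.

Here P = -5y^5, Q = 0, so

    ∂Q/∂x = 0,    ∂P/∂y = -25y^4,
    ∂Q/∂x - ∂P/∂y = 25y^4.

D is the region 0 ≤ x ≤ 3, 0 ≤ y ≤ 5. Evaluating the double integral:

    ∬_D (25y^4) dA = ∫_0^{3} ∫_0^{5} (25y^4) dy dx.

Inner (y from 0 to 5): 15625.
Outer (x from 0 to 3): 46875.

Therefore ∮_C P dx + Q dy = 46875.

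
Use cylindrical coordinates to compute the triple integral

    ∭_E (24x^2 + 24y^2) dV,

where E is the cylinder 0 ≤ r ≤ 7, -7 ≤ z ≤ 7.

In cylindrical coordinates, x = r cos(θ), y = r sin(θ), z = z, and dV = r dr dθ dz.

The integrand becomes 24r^2, so

    ∭_E (24x^2 + 24y^2) dV = ∫_{0}^{2π} ∫_{0}^{7} ∫_{-7}^{7} (24r^2) · r dz dr dθ.

Inner (z): 336r^3.
Middle (r from 0 to 7): 201684.
Outer (θ): 403368π.

Therefore the triple integral equals 403368π.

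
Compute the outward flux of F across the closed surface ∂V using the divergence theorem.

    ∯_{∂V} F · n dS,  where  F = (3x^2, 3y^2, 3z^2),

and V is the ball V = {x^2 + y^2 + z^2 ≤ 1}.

By the divergence theorem,

    ∯_{∂V} F · n dS = ∭_V (∇ · F) dV.

Compute the divergence:
    ∇ · F = ∂F_x/∂x + ∂F_y/∂y + ∂F_z/∂z = 6x + 6y + 6z.

In spherical coordinates, x = ρ sin(φ) cos(θ), y = ρ sin(φ) sin(θ), z = ρ cos(φ), dV = ρ^2 sin(φ) dρ dφ dθ, with 0 ≤ ρ ≤ 1, 0 ≤ φ ≤ π, 0 ≤ θ ≤ 2π.

The integrand, after substitution and multiplying by the volume element, becomes (6ρ (sqrt(2)sin(φ)sin(θ + π/4) + cos(φ))) · ρ^2 sin(φ), so

    ∭_V (∇·F) dV = ∫_0^{2π} ∫_0^{π} ∫_0^{1} (6ρ (sqrt(2)sin(φ)sin(θ + π/4) + cos(φ))) · ρ^2 sin(φ) dρ dφ dθ.

Inner (ρ from 0 to 1): 3(sqrt(2)sin(φ)sin(θ + π/4) + cos(φ))sin(φ)/2.
Middle (φ from 0 to π): 3sqrt(2)π sin(θ + π/4)/4.
Outer (θ from 0 to 2π): 0.

Therefore ∯_{∂V} F · n dS = 0.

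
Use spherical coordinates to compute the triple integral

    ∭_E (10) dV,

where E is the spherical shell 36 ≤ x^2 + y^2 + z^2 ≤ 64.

In spherical coordinates, x = ρ sin(φ) cos(θ), y = ρ sin(φ) sin(θ), z = ρ cos(φ), and dV = ρ^2 sin(φ) dρ dφ dθ.

The integrand becomes 10, so

    ∭_E (10) dV = ∫_{0}^{2π} ∫_{0}^{π} ∫_{6}^{8} (10) · ρ^2 sin(φ) dρ dφ dθ.

Inner (ρ): 2960sin(φ)/3.
Middle (φ): 5920/3.
Outer (θ): 11840π/3.

Therefore the triple integral equals 11840π/3.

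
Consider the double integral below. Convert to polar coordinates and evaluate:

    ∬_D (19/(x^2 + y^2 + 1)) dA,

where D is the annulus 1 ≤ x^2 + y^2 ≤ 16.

The region D is 1 ≤ r ≤ 4, 0 ≤ θ ≤ 2π in polar coordinates, where x = r cos(θ), y = r sin(θ), and dA = r dr dθ.

Under the substitution, the integrand becomes 19/(r^2 + 1), so

    ∬_D (19/(x^2 + y^2 + 1)) dA = ∫_{0}^{2π} ∫_{1}^{4} (19/(r^2 + 1)) · r dr dθ.

Inner integral (in r): ∫_{1}^{4} (19/(r^2 + 1)) · r dr = log(118587876497sqrt(34)/1024).

Outer integral (in θ): ∫_{0}^{2π} (log(118587876497sqrt(34)/1024)) dθ = log((118587876497sqrt(34)/1024)^(2π)).

Therefore ∬_D (19/(x^2 + y^2 + 1)) dA = log((118587876497sqrt(34)/1024)^(2π)).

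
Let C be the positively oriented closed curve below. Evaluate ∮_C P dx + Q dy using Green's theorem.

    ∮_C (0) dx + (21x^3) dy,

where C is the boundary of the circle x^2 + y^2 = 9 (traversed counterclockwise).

Green's theorem converts the closed line integral into a double integral over the enclosed region D:

    ∮_C P dx + Q dy = ∬_D (∂Q/∂x - ∂P/∂y) dA.

Here P = 0, Q = 21x^3, so

    ∂Q/∂x = 63x^2,    ∂P/∂y = 0,
    ∂Q/∂x - ∂P/∂y = 63x^2.

D is the region x^2 + y^2 ≤ 9. Evaluating the double integral:

In polar coordinates (x = r cos θ, y = r sin θ, dA = r dr dθ) the integrand becomes 63r^2cos(θ)^2, so

    ∬_D (63x^2) dA = ∫_0^{2π} ∫_0^{3} (63r^2cos(θ)^2) · r dr dθ.

Inner (r from 0 to 3): 5103cos(θ)^2/4.
Outer (θ from 0 to 2π): 5103π/4.

Therefore ∮_C P dx + Q dy = 5103π/4.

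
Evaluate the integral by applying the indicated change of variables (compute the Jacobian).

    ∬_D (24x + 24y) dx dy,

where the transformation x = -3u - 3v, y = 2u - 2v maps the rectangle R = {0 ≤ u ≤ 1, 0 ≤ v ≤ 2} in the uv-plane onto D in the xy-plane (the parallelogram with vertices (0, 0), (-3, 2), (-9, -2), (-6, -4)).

Compute the Jacobian determinant of (x, y) with respect to (u, v):

    ∂(x,y)/∂(u,v) = | -3  -3 | = (-3)(-2) - (-3)(2) = 12.
                   | 2  -2 |

Its absolute value is |J| = 12 (the area scaling factor).

Substituting x = -3u - 3v, y = 2u - 2v into the integrand,

    24x + 24y → -24u - 120v,

so the integral becomes

    ∬_R (-24u - 120v) · |J| du dv = ∫_0^1 ∫_0^2 (-288u - 1440v) dv du.

Inner (v): -576u - 2880.
Outer (u): -3168.

Therefore ∬_D (24x + 24y) dx dy = -3168.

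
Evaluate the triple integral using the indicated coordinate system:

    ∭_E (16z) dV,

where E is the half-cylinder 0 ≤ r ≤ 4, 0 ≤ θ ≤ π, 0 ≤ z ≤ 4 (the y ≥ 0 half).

In cylindrical coordinates, x = r cos(θ), y = r sin(θ), z = z, and dV = r dr dθ dz.

The integrand becomes 16z, so

    ∭_E (16z) dV = ∫_{0}^{π} ∫_{0}^{4} ∫_{0}^{4} (16z) · r dz dr dθ.

Inner (z): 128r.
Middle (r from 0 to 4): 1024.
Outer (θ): 1024π.

Therefore the triple integral equals 1024π.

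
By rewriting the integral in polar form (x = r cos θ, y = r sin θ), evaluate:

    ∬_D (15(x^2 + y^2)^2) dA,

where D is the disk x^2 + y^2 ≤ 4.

The region D is 0 ≤ r ≤ 2, 0 ≤ θ ≤ 2π in polar coordinates, where x = r cos(θ), y = r sin(θ), and dA = r dr dθ.

Under the substitution, the integrand becomes 15r^4, so

    ∬_D (15(x^2 + y^2)^2) dA = ∫_{0}^{2π} ∫_{0}^{2} (15r^4) · r dr dθ.

Inner integral (in r): ∫_{0}^{2} (15r^4) · r dr = 160.

Outer integral (in θ): ∫_{0}^{2π} (160) dθ = 320π.

Therefore ∬_D (15(x^2 + y^2)^2) dA = 320π.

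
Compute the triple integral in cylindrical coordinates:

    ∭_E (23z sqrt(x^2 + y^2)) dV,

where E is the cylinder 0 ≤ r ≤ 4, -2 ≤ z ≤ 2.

In cylindrical coordinates, x = r cos(θ), y = r sin(θ), z = z, and dV = r dr dθ dz.

The integrand becomes 23r z, so

    ∭_E (23z sqrt(x^2 + y^2)) dV = ∫_{0}^{2π} ∫_{0}^{4} ∫_{-2}^{2} (23r z) · r dz dr dθ.

Inner (z): 0.
Middle (r from 0 to 4): 0.
Outer (θ): 0.

Therefore the triple integral equals 0.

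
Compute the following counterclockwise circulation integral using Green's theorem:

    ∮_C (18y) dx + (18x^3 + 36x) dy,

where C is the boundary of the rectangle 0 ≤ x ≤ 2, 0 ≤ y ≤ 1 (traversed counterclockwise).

Green's theorem converts the closed line integral into a double integral over the enclosed region D:

    ∮_C P dx + Q dy = ∬_D (∂Q/∂x - ∂P/∂y) dA.

Here P = 18y, Q = 18x^3 + 36x, so

    ∂Q/∂x = 54x^2 + 36,    ∂P/∂y = 18,
    ∂Q/∂x - ∂P/∂y = 54x^2 + 18.

D is the region 0 ≤ x ≤ 2, 0 ≤ y ≤ 1. Evaluating the double integral:

    ∬_D (54x^2 + 18) dA = ∫_0^{2} ∫_0^{1} (54x^2 + 18) dy dx.

Inner (y from 0 to 1): 54x^2 + 18.
Outer (x from 0 to 2): 180.

Therefore ∮_C P dx + Q dy = 180.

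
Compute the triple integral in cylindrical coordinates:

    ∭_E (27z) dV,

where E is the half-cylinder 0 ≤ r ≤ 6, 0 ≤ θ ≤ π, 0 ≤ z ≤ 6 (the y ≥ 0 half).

In cylindrical coordinates, x = r cos(θ), y = r sin(θ), z = z, and dV = r dr dθ dz.

The integrand becomes 27z, so

    ∭_E (27z) dV = ∫_{0}^{π} ∫_{0}^{6} ∫_{0}^{6} (27z) · r dz dr dθ.

Inner (z): 486r.
Middle (r from 0 to 6): 8748.
Outer (θ): 8748π.

Therefore the triple integral equals 8748π.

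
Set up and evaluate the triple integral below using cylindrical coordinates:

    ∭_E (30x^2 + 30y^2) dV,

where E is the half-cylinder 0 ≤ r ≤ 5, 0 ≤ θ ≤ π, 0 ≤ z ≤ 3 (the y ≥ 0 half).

In cylindrical coordinates, x = r cos(θ), y = r sin(θ), z = z, and dV = r dr dθ dz.

The integrand becomes 30r^2, so

    ∭_E (30x^2 + 30y^2) dV = ∫_{0}^{π} ∫_{0}^{5} ∫_{0}^{3} (30r^2) · r dz dr dθ.

Inner (z): 90r^3.
Middle (r from 0 to 5): 28125/2.
Outer (θ): 28125π/2.

Therefore the triple integral equals 28125π/2.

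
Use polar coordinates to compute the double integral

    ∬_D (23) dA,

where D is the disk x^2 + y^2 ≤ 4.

The region D is 0 ≤ r ≤ 2, 0 ≤ θ ≤ 2π in polar coordinates, where x = r cos(θ), y = r sin(θ), and dA = r dr dθ.

Under the substitution, the integrand becomes 23, so

    ∬_D (23) dA = ∫_{0}^{2π} ∫_{0}^{2} (23) · r dr dθ.

Inner integral (in r): ∫_{0}^{2} (23) · r dr = 46.

Outer integral (in θ): ∫_{0}^{2π} (46) dθ = 92π.

Therefore ∬_D (23) dA = 92π.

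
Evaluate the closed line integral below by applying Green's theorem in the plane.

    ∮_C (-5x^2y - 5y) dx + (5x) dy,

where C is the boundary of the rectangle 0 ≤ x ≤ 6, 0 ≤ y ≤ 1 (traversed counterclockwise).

Green's theorem converts the closed line integral into a double integral over the enclosed region D:

    ∮_C P dx + Q dy = ∬_D (∂Q/∂x - ∂P/∂y) dA.

Here P = -5x^2y - 5y, Q = 5x, so

    ∂Q/∂x = 5,    ∂P/∂y = -5x^2 - 5,
    ∂Q/∂x - ∂P/∂y = 5x^2 + 10.

D is the region 0 ≤ x ≤ 6, 0 ≤ y ≤ 1. Evaluating the double integral:

    ∬_D (5x^2 + 10) dA = ∫_0^{6} ∫_0^{1} (5x^2 + 10) dy dx.

Inner (y from 0 to 1): 5x^2 + 10.
Outer (x from 0 to 6): 420.

Therefore ∮_C P dx + Q dy = 420.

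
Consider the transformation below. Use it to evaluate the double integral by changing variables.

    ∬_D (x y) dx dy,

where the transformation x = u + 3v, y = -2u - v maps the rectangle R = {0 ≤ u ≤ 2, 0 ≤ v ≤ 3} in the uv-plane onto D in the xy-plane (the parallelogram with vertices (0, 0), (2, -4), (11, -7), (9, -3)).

Compute the Jacobian determinant of (x, y) with respect to (u, v):

    ∂(x,y)/∂(u,v) = | 1  3 | = (1)(-1) - (3)(-2) = 5.
                   | -2  -1 |

Its absolute value is |J| = 5 (the area scaling factor).

Substituting x = u + 3v, y = -2u - v into the integrand,

    x y → -2u^2 - 7u v - 3v^2,

so the integral becomes

    ∬_R (-2u^2 - 7u v - 3v^2) · |J| du dv = ∫_0^2 ∫_0^3 (-10u^2 - 35u v - 15v^2) dv du.

Inner (v): -30u^2 - 315u/2 - 135.
Outer (u): -665.

Therefore ∬_D (x y) dx dy = -665.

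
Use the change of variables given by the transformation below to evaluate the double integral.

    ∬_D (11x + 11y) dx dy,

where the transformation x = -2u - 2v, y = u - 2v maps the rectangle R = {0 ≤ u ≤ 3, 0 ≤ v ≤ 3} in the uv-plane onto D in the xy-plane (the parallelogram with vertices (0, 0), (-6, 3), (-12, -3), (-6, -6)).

Compute the Jacobian determinant of (x, y) with respect to (u, v):

    ∂(x,y)/∂(u,v) = | -2  -2 | = (-2)(-2) - (-2)(1) = 6.
                   | 1  -2 |

Its absolute value is |J| = 6 (the area scaling factor).

Substituting x = -2u - 2v, y = u - 2v into the integrand,

    11x + 11y → -11u - 44v,

so the integral becomes

    ∬_R (-11u - 44v) · |J| du dv = ∫_0^3 ∫_0^3 (-66u - 264v) dv du.

Inner (v): -198u - 1188.
Outer (u): -4455.

Therefore ∬_D (11x + 11y) dx dy = -4455.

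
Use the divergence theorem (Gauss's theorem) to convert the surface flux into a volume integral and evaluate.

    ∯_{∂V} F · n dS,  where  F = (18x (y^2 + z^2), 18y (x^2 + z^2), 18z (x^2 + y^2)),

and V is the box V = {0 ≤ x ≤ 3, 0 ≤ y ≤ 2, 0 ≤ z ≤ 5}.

By the divergence theorem,

    ∯_{∂V} F · n dS = ∭_V (∇ · F) dV.

Compute the divergence:
    ∇ · F = ∂F_x/∂x + ∂F_y/∂y + ∂F_z/∂z = 18y^2 + 18z^2 + 18x^2 + 18z^2 + 18x^2 + 18y^2 = 36x^2 + 36y^2 + 36z^2.

V is a rectangular box, so dV = dx dy dz with 0 ≤ x ≤ 3, 0 ≤ y ≤ 2, 0 ≤ z ≤ 5.

Integrate (36x^2 + 36y^2 + 36z^2) over V as an iterated integral:

    ∭_V (∇·F) dV = ∫_0^{3} ∫_0^{2} ∫_0^{5} (36x^2 + 36y^2 + 36z^2) dz dy dx.

Inner (z from 0 to 5): 180x^2 + 180y^2 + 1500.
Middle (y from 0 to 2): 360x^2 + 3480.
Outer (x from 0 to 3): 13680.

Therefore ∯_{∂V} F · n dS = 13680.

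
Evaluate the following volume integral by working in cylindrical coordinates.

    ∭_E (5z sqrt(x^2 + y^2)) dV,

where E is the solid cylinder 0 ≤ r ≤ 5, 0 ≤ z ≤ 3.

In cylindrical coordinates, x = r cos(θ), y = r sin(θ), z = z, and dV = r dr dθ dz.

The integrand becomes 5r z, so

    ∭_E (5z sqrt(x^2 + y^2)) dV = ∫_{0}^{2π} ∫_{0}^{5} ∫_{0}^{3} (5r z) · r dz dr dθ.

Inner (z): 45r^2/2.
Middle (r from 0 to 5): 1875/2.
Outer (θ): 1875π.

Therefore the triple integral equals 1875π.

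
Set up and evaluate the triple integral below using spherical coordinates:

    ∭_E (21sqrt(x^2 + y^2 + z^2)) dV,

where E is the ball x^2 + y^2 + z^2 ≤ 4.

In spherical coordinates, x = ρ sin(φ) cos(θ), y = ρ sin(φ) sin(θ), z = ρ cos(φ), and dV = ρ^2 sin(φ) dρ dφ dθ.

The integrand becomes 21ρ, so

    ∭_E (21sqrt(x^2 + y^2 + z^2)) dV = ∫_{0}^{2π} ∫_{0}^{π} ∫_{0}^{2} (21ρ) · ρ^2 sin(φ) dρ dφ dθ.

Inner (ρ): 84sin(φ).
Middle (φ): 168.
Outer (θ): 336π.

Therefore the triple integral equals 336π.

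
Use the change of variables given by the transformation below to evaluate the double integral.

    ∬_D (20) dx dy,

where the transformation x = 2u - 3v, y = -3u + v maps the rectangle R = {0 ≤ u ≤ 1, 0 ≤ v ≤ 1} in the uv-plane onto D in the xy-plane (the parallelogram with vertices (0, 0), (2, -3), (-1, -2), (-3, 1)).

Compute the Jacobian determinant of (x, y) with respect to (u, v):

    ∂(x,y)/∂(u,v) = | 2  -3 | = (2)(1) - (-3)(-3) = -7.
                   | -3  1 |

Its absolute value is |J| = 7 (the area scaling factor).

Substituting x = 2u - 3v, y = -3u + v into the integrand,

    20 → 20,

so the integral becomes

    ∬_R (20) · |J| du dv = ∫_0^1 ∫_0^1 (140) dv du.

Inner (v): 140.
Outer (u): 140.

Therefore ∬_D (20) dx dy = 140.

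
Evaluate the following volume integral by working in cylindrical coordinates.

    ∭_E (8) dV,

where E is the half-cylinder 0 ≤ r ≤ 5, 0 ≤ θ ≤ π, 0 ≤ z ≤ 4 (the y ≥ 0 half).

In cylindrical coordinates, x = r cos(θ), y = r sin(θ), z = z, and dV = r dr dθ dz.

The integrand becomes 8, so

    ∭_E (8) dV = ∫_{0}^{π} ∫_{0}^{5} ∫_{0}^{4} (8) · r dz dr dθ.

Inner (z): 32r.
Middle (r from 0 to 5): 400.
Outer (θ): 400π.

Therefore the triple integral equals 400π.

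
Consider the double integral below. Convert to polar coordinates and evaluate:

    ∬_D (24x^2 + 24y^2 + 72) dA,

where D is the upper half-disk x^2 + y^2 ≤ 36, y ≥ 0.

The region D is 0 ≤ r ≤ 6, 0 ≤ θ ≤ π in polar coordinates, where x = r cos(θ), y = r sin(θ), and dA = r dr dθ.

Under the substitution, the integrand becomes 24r^2 + 72, so

    ∬_D (24x^2 + 24y^2 + 72) dA = ∫_{0}^{π} ∫_{0}^{6} (24r^2 + 72) · r dr dθ.

Inner integral (in r): ∫_{0}^{6} (24r^2 + 72) · r dr = 9072.

Outer integral (in θ): ∫_{0}^{π} (9072) dθ = 9072π.

Therefore ∬_D (24x^2 + 24y^2 + 72) dA = 9072π.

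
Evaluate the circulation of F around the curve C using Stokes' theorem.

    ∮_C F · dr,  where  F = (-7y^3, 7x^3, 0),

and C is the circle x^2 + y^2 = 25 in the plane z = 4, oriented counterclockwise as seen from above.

Let S be the flat disk x^2 + y^2 ≤ 25 in the plane z = 4, with upward unit normal n̂ = ẑ. By Stokes' theorem,

    ∮_C F · dr = ∬_S (∇ × F) · n̂ dS = ∬_D (curl F)_z dA,

where D is the disk x^2 + y^2 ≤ 25.

Compute the curl of F = (-7y^3, 7x^3, 0):
    (∇ × F)_x = ∂F_z/∂y - ∂F_y/∂z = 0,
    (∇ × F)_y = ∂F_x/∂z - ∂F_z/∂x = 0,
    (∇ × F)_z = ∂F_y/∂x - ∂F_x/∂y = 21x^2 + 21y^2.

On z = 4, (curl F)_z = 21x^2 + 21y^2.

Convert to polar (x = r cos θ, y = r sin θ, dA = r dr dθ); the integrand becomes 21r^2, so

    ∬_D (curl F)_z dA = ∫_0^{2π} ∫_0^{5} (21r^2) · r dr dθ.

Inner (r from 0 to 5): 13125/4.
Outer (θ from 0 to 2π): 13125π/2.

Therefore ∮_C F · dr = 13125π/2.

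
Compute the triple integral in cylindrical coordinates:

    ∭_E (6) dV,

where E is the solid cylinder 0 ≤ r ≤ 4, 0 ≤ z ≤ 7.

In cylindrical coordinates, x = r cos(θ), y = r sin(θ), z = z, and dV = r dr dθ dz.

The integrand becomes 6, so

    ∭_E (6) dV = ∫_{0}^{2π} ∫_{0}^{4} ∫_{0}^{7} (6) · r dz dr dθ.

Inner (z): 42r.
Middle (r from 0 to 4): 336.
Outer (θ): 672π.

Therefore the triple integral equals 672π.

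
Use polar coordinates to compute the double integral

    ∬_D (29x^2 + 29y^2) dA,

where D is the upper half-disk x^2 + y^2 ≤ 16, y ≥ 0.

The region D is 0 ≤ r ≤ 4, 0 ≤ θ ≤ π in polar coordinates, where x = r cos(θ), y = r sin(θ), and dA = r dr dθ.

Under the substitution, the integrand becomes 29r^2, so

    ∬_D (29x^2 + 29y^2) dA = ∫_{0}^{π} ∫_{0}^{4} (29r^2) · r dr dθ.

Inner integral (in r): ∫_{0}^{4} (29r^2) · r dr = 1856.

Outer integral (in θ): ∫_{0}^{π} (1856) dθ = 1856π.

Therefore ∬_D (29x^2 + 29y^2) dA = 1856π.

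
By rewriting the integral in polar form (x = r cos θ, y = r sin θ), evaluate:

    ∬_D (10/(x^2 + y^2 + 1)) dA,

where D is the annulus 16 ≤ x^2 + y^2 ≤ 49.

The region D is 4 ≤ r ≤ 7, 0 ≤ θ ≤ 2π in polar coordinates, where x = r cos(θ), y = r sin(θ), and dA = r dr dθ.

Under the substitution, the integrand becomes 10/(r^2 + 1), so

    ∬_D (10/(x^2 + y^2 + 1)) dA = ∫_{0}^{2π} ∫_{4}^{7} (10/(r^2 + 1)) · r dr dθ.

Inner integral (in r): ∫_{4}^{7} (10/(r^2 + 1)) · r dr = log(312500000/1419857).

Outer integral (in θ): ∫_{0}^{2π} (log(312500000/1419857)) dθ = log((312500000/1419857)^(2π)).

Therefore ∬_D (10/(x^2 + y^2 + 1)) dA = log((312500000/1419857)^(2π)).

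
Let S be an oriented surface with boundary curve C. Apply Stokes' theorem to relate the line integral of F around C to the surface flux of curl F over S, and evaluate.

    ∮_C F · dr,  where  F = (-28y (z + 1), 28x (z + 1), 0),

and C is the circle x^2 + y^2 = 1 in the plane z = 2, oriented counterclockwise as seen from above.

Let S be the flat disk x^2 + y^2 ≤ 1 in the plane z = 2, with upward unit normal n̂ = ẑ. By Stokes' theorem,

    ∮_C F · dr = ∬_S (∇ × F) · n̂ dS = ∬_D (curl F)_z dA,

where D is the disk x^2 + y^2 ≤ 1.

Compute the curl of F = (-28y (z + 1), 28x (z + 1), 0):
    (∇ × F)_x = ∂F_z/∂y - ∂F_y/∂z = -28x,
    (∇ × F)_y = ∂F_x/∂z - ∂F_z/∂x = -28y,
    (∇ × F)_z = ∂F_y/∂x - ∂F_x/∂y = 56z + 56.

On z = 2, (curl F)_z = 168.

Convert to polar (x = r cos θ, y = r sin θ, dA = r dr dθ); the integrand becomes 168, so

    ∬_D (curl F)_z dA = ∫_0^{2π} ∫_0^{1} (168) · r dr dθ.

Inner (r from 0 to 1): 84.
Outer (θ from 0 to 2π): 168π.

Therefore ∮_C F · dr = 168π.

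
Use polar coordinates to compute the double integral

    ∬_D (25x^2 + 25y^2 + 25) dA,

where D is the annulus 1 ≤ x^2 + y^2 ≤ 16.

The region D is 1 ≤ r ≤ 4, 0 ≤ θ ≤ 2π in polar coordinates, where x = r cos(θ), y = r sin(θ), and dA = r dr dθ.

Under the substitution, the integrand becomes 25r^2 + 25, so

    ∬_D (25x^2 + 25y^2 + 25) dA = ∫_{0}^{2π} ∫_{1}^{4} (25r^2 + 25) · r dr dθ.

Inner integral (in r): ∫_{1}^{4} (25r^2 + 25) · r dr = 7125/4.

Outer integral (in θ): ∫_{0}^{2π} (7125/4) dθ = 7125π/2.

Therefore ∬_D (25x^2 + 25y^2 + 25) dA = 7125π/2.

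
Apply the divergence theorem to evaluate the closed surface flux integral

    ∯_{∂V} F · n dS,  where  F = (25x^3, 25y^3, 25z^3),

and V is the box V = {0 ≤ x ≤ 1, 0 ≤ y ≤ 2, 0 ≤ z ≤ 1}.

By the divergence theorem,

    ∯_{∂V} F · n dS = ∭_V (∇ · F) dV.

Compute the divergence:
    ∇ · F = ∂F_x/∂x + ∂F_y/∂y + ∂F_z/∂z = 75x^2 + 75y^2 + 75z^2.

V is a rectangular box, so dV = dx dy dz with 0 ≤ x ≤ 1, 0 ≤ y ≤ 2, 0 ≤ z ≤ 1.

Integrate (75x^2 + 75y^2 + 75z^2) over V as an iterated integral:

    ∭_V (∇·F) dV = ∫_0^{1} ∫_0^{2} ∫_0^{1} (75x^2 + 75y^2 + 75z^2) dz dy dx.

Inner (z from 0 to 1): 75x^2 + 75y^2 + 25.
Middle (y from 0 to 2): 150x^2 + 250.
Outer (x from 0 to 1): 300.

Therefore ∯_{∂V} F · n dS = 300.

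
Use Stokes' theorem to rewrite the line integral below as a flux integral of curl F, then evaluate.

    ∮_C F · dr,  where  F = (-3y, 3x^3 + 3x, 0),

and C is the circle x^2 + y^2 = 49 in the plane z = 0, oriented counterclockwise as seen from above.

Let S be the flat disk x^2 + y^2 ≤ 49 in the plane z = 0, with upward unit normal n̂ = ẑ. By Stokes' theorem,

    ∮_C F · dr = ∬_S (∇ × F) · n̂ dS = ∬_D (curl F)_z dA,

where D is the disk x^2 + y^2 ≤ 49.

Compute the curl of F = (-3y, 3x^3 + 3x, 0):
    (∇ × F)_x = ∂F_z/∂y - ∂F_y/∂z = 0,
    (∇ × F)_y = ∂F_x/∂z - ∂F_z/∂x = 0,
    (∇ × F)_z = ∂F_y/∂x - ∂F_x/∂y = 9x^2 + 6.

On z = 0, (curl F)_z = 9x^2 + 6.

Convert to polar (x = r cos θ, y = r sin θ, dA = r dr dθ); the integrand becomes 9r^2cos(θ)^2 + 6, so

    ∬_D (curl F)_z dA = ∫_0^{2π} ∫_0^{7} (9r^2cos(θ)^2 + 6) · r dr dθ.

Inner (r from 0 to 7): 21609cos(θ)^2/4 + 147.
Outer (θ from 0 to 2π): 22785π/4.

Therefore ∮_C F · dr = 22785π/4.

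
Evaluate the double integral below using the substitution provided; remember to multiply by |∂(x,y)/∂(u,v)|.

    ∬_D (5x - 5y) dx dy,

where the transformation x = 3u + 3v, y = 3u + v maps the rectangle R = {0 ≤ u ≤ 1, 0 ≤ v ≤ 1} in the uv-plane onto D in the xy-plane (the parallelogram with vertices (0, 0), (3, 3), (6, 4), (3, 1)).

Compute the Jacobian determinant of (x, y) with respect to (u, v):

    ∂(x,y)/∂(u,v) = | 3  3 | = (3)(1) - (3)(3) = -6.
                   | 3  1 |

Its absolute value is |J| = 6 (the area scaling factor).

Substituting x = 3u + 3v, y = 3u + v into the integrand,

    5x - 5y → 10v,

so the integral becomes

    ∬_R (10v) · |J| du dv = ∫_0^1 ∫_0^1 (60v) dv du.

Inner (v): 30.
Outer (u): 30.

Therefore ∬_D (5x - 5y) dx dy = 30.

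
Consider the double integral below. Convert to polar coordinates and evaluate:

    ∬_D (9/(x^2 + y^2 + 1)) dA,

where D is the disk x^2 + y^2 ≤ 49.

The region D is 0 ≤ r ≤ 7, 0 ≤ θ ≤ 2π in polar coordinates, where x = r cos(θ), y = r sin(θ), and dA = r dr dθ.

Under the substitution, the integrand becomes 9/(r^2 + 1), so

    ∬_D (9/(x^2 + y^2 + 1)) dA = ∫_{0}^{2π} ∫_{0}^{7} (9/(r^2 + 1)) · r dr dθ.

Inner integral (in r): ∫_{0}^{7} (9/(r^2 + 1)) · r dr = 9log(50)/2.

Outer integral (in θ): ∫_{0}^{2π} (9log(50)/2) dθ = 9π log(50).

Therefore ∬_D (9/(x^2 + y^2 + 1)) dA = 9π log(50).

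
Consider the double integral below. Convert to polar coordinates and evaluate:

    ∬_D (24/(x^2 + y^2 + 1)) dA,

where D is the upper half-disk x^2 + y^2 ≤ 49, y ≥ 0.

The region D is 0 ≤ r ≤ 7, 0 ≤ θ ≤ π in polar coordinates, where x = r cos(θ), y = r sin(θ), and dA = r dr dθ.

Under the substitution, the integrand becomes 24/(r^2 + 1), so

    ∬_D (24/(x^2 + y^2 + 1)) dA = ∫_{0}^{π} ∫_{0}^{7} (24/(r^2 + 1)) · r dr dθ.

Inner integral (in r): ∫_{0}^{7} (24/(r^2 + 1)) · r dr = log(244140625000000000000).

Outer integral (in θ): ∫_{0}^{π} (log(244140625000000000000)) dθ = log(244140625000000000000^π).

Therefore ∬_D (24/(x^2 + y^2 + 1)) dA = log(244140625000000000000^π).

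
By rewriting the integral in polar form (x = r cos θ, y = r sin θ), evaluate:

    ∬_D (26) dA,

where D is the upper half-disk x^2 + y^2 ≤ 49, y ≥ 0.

The region D is 0 ≤ r ≤ 7, 0 ≤ θ ≤ π in polar coordinates, where x = r cos(θ), y = r sin(θ), and dA = r dr dθ.

Under the substitution, the integrand becomes 26, so

    ∬_D (26) dA = ∫_{0}^{π} ∫_{0}^{7} (26) · r dr dθ.

Inner integral (in r): ∫_{0}^{7} (26) · r dr = 637.

Outer integral (in θ): ∫_{0}^{π} (637) dθ = 637π.

Therefore ∬_D (26) dA = 637π.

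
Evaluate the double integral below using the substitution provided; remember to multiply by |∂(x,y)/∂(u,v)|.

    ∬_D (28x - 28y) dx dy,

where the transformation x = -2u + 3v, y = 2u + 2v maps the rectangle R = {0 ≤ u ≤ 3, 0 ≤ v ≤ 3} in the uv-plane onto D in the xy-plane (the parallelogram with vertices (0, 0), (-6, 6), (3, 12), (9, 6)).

Compute the Jacobian determinant of (x, y) with respect to (u, v):

    ∂(x,y)/∂(u,v) = | -2  3 | = (-2)(2) - (3)(2) = -10.
                   | 2  2 |

Its absolute value is |J| = 10 (the area scaling factor).

Substituting x = -2u + 3v, y = 2u + 2v into the integrand,

    28x - 28y → -112u + 28v,

so the integral becomes

    ∬_R (-112u + 28v) · |J| du dv = ∫_0^3 ∫_0^3 (-1120u + 280v) dv du.

Inner (v): 1260 - 3360u.
Outer (u): -11340.

Therefore ∬_D (28x - 28y) dx dy = -11340.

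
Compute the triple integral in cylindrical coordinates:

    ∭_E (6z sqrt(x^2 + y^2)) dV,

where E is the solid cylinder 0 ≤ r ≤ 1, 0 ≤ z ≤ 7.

In cylindrical coordinates, x = r cos(θ), y = r sin(θ), z = z, and dV = r dr dθ dz.

The integrand becomes 6r z, so

    ∭_E (6z sqrt(x^2 + y^2)) dV = ∫_{0}^{2π} ∫_{0}^{1} ∫_{0}^{7} (6r z) · r dz dr dθ.

Inner (z): 147r^2.
Middle (r from 0 to 1): 49.
Outer (θ): 98π.

Therefore the triple integral equals 98π.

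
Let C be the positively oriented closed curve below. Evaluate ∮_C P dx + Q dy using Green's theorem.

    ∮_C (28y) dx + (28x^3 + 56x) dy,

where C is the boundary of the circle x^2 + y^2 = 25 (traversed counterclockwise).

Green's theorem converts the closed line integral into a double integral over the enclosed region D:

    ∮_C P dx + Q dy = ∬_D (∂Q/∂x - ∂P/∂y) dA.

Here P = 28y, Q = 28x^3 + 56x, so

    ∂Q/∂x = 84x^2 + 56,    ∂P/∂y = 28,
    ∂Q/∂x - ∂P/∂y = 84x^2 + 28.

D is the region x^2 + y^2 ≤ 25. Evaluating the double integral:

In polar coordinates (x = r cos θ, y = r sin θ, dA = r dr dθ) the integrand becomes 84r^2cos(θ)^2 + 28, so

    ∬_D (84x^2 + 28) dA = ∫_0^{2π} ∫_0^{5} (84r^2cos(θ)^2 + 28) · r dr dθ.

Inner (r from 0 to 5): 13125cos(θ)^2 + 350.
Outer (θ from 0 to 2π): 13825π.

Therefore ∮_C P dx + Q dy = 13825π.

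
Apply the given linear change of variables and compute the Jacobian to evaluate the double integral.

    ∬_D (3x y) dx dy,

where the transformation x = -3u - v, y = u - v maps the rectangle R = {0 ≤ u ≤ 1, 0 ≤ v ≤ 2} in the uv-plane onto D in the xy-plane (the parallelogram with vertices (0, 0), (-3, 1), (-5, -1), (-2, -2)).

Compute the Jacobian determinant of (x, y) with respect to (u, v):

    ∂(x,y)/∂(u,v) = | -3  -1 | = (-3)(-1) - (-1)(1) = 4.
                   | 1  -1 |

Its absolute value is |J| = 4 (the area scaling factor).

Substituting x = -3u - v, y = u - v into the integrand,

    3x y → -9u^2 + 6u v + 3v^2,

so the integral becomes

    ∬_R (-9u^2 + 6u v + 3v^2) · |J| du dv = ∫_0^1 ∫_0^2 (-36u^2 + 24u v + 12v^2) dv du.

Inner (v): -72u^2 + 48u + 32.
Outer (u): 32.

Therefore ∬_D (3x y) dx dy = 32.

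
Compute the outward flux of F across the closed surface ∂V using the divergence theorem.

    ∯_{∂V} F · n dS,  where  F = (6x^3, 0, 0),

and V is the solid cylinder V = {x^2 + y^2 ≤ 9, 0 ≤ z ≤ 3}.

By the divergence theorem,

    ∯_{∂V} F · n dS = ∭_V (∇ · F) dV.

Compute the divergence:
    ∇ · F = ∂F_x/∂x + ∂F_y/∂y + ∂F_z/∂z = 18x^2 + 0 + 0 = 18x^2.

In cylindrical coordinates, x = r cos(θ), y = r sin(θ), z = z, dV = r dr dθ dz, with 0 ≤ r ≤ 3, 0 ≤ θ ≤ 2π, 0 ≤ z ≤ 3.

The integrand, after substitution and multiplying by the volume element, becomes (18r^2cos(θ)^2) · r, so

    ∭_V (∇·F) dV = ∫_0^{2π} ∫_0^{3} ∫_0^{3} (18r^2cos(θ)^2) · r dz dr dθ.

Inner (z from 0 to 3): 54r^3cos(θ)^2.
Middle (r from 0 to 3): 2187cos(θ)^2/2.
Outer (θ from 0 to 2π): 2187π/2.

Therefore ∯_{∂V} F · n dS = 2187π/2.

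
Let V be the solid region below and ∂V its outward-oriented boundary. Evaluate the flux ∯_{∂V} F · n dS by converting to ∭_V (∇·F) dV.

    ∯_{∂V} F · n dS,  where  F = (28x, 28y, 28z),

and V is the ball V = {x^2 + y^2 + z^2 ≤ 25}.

By the divergence theorem,

    ∯_{∂V} F · n dS = ∭_V (∇ · F) dV.

Compute the divergence:
    ∇ · F = ∂F_x/∂x + ∂F_y/∂y + ∂F_z/∂z = 28 + 28 + 28 = 84.

In spherical coordinates, x = ρ sin(φ) cos(θ), y = ρ sin(φ) sin(θ), z = ρ cos(φ), dV = ρ^2 sin(φ) dρ dφ dθ, with 0 ≤ ρ ≤ 5, 0 ≤ φ ≤ π, 0 ≤ θ ≤ 2π.

The integrand, after substitution and multiplying by the volume element, becomes (84) · ρ^2 sin(φ), so

    ∭_V (∇·F) dV = ∫_0^{2π} ∫_0^{π} ∫_0^{5} (84) · ρ^2 sin(φ) dρ dφ dθ.

Inner (ρ from 0 to 5): 3500sin(φ).
Middle (φ from 0 to π): 7000.
Outer (θ from 0 to 2π): 14000π.

Therefore ∯_{∂V} F · n dS = 14000π.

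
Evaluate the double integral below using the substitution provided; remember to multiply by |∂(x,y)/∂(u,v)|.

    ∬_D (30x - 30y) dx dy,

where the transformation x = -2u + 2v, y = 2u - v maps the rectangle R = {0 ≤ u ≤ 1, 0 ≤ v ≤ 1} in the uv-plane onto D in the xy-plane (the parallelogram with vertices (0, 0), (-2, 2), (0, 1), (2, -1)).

Compute the Jacobian determinant of (x, y) with respect to (u, v):

    ∂(x,y)/∂(u,v) = | -2  2 | = (-2)(-1) - (2)(2) = -2.
                   | 2  -1 |

Its absolute value is |J| = 2 (the area scaling factor).

Substituting x = -2u + 2v, y = 2u - v into the integrand,

    30x - 30y → -120u + 90v,

so the integral becomes

    ∬_R (-120u + 90v) · |J| du dv = ∫_0^1 ∫_0^1 (-240u + 180v) dv du.

Inner (v): 90 - 240u.
Outer (u): -30.

Therefore ∬_D (30x - 30y) dx dy = -30.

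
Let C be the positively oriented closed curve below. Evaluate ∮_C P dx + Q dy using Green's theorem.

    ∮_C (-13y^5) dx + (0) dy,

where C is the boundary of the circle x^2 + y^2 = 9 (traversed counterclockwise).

Green's theorem converts the closed line integral into a double integral over the enclosed region D:

    ∮_C P dx + Q dy = ∬_D (∂Q/∂x - ∂P/∂y) dA.

Here P = -13y^5, Q = 0, so

    ∂Q/∂x = 0,    ∂P/∂y = -65y^4,
    ∂Q/∂x - ∂P/∂y = 65y^4.

D is the region x^2 + y^2 ≤ 9. Evaluating the double integral:

In polar coordinates (x = r cos θ, y = r sin θ, dA = r dr dθ) the integrand becomes 65r^4sin(θ)^4, so

    ∬_D (65y^4) dA = ∫_0^{2π} ∫_0^{3} (65r^4sin(θ)^4) · r dr dθ.

Inner (r from 0 to 3): 15795sin(θ)^4/2.
Outer (θ from 0 to 2π): 47385π/8.

Therefore ∮_C P dx + Q dy = 47385π/8.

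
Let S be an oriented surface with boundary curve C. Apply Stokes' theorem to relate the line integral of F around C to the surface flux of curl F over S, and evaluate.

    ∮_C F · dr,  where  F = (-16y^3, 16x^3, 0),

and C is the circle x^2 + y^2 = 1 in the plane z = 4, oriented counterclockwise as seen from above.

Let S be the flat disk x^2 + y^2 ≤ 1 in the plane z = 4, with upward unit normal n̂ = ẑ. By Stokes' theorem,

    ∮_C F · dr = ∬_S (∇ × F) · n̂ dS = ∬_D (curl F)_z dA,

where D is the disk x^2 + y^2 ≤ 1.

Compute the curl of F = (-16y^3, 16x^3, 0):
    (∇ × F)_x = ∂F_z/∂y - ∂F_y/∂z = 0,
    (∇ × F)_y = ∂F_x/∂z - ∂F_z/∂x = 0,
    (∇ × F)_z = ∂F_y/∂x - ∂F_x/∂y = 48x^2 + 48y^2.

On z = 4, (curl F)_z = 48x^2 + 48y^2.

Convert to polar (x = r cos θ, y = r sin θ, dA = r dr dθ); the integrand becomes 48r^2, so

    ∬_D (curl F)_z dA = ∫_0^{2π} ∫_0^{1} (48r^2) · r dr dθ.

Inner (r from 0 to 1): 12.
Outer (θ from 0 to 2π): 24π.

Therefore ∮_C F · dr = 24π.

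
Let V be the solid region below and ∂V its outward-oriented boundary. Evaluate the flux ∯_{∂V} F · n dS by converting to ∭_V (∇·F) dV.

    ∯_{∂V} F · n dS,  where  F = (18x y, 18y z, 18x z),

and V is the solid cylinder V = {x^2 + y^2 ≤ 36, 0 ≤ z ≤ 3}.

By the divergence theorem,

    ∯_{∂V} F · n dS = ∭_V (∇ · F) dV.

Compute the divergence:
    ∇ · F = ∂F_x/∂x + ∂F_y/∂y + ∂F_z/∂z = 18y + 18z + 18x = 18x + 18y + 18z.

In cylindrical coordinates, x = r cos(θ), y = r sin(θ), z = z, dV = r dr dθ dz, with 0 ≤ r ≤ 6, 0 ≤ θ ≤ 2π, 0 ≤ z ≤ 3.

The integrand, after substitution and multiplying by the volume element, becomes (18sqrt(2)r sin(θ + π/4) + 18z) · r, so

    ∭_V (∇·F) dV = ∫_0^{2π} ∫_0^{6} ∫_0^{3} (18sqrt(2)r sin(θ + π/4) + 18z) · r dz dr dθ.

Inner (z from 0 to 3): 27r (2sqrt(2)r sin(θ + π/4) + 3).
Middle (r from 0 to 6): 3888sqrt(2)sin(θ + π/4) + 1458.
Outer (θ from 0 to 2π): 2916π.

Therefore ∯_{∂V} F · n dS = 2916π.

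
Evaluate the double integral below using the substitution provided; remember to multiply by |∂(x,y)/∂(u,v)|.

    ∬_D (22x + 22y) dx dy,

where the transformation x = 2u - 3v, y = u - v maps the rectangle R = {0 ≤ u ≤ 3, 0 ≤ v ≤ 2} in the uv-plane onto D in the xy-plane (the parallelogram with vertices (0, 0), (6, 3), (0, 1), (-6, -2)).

Compute the Jacobian determinant of (x, y) with respect to (u, v):

    ∂(x,y)/∂(u,v) = | 2  -3 | = (2)(-1) - (-3)(1) = 1.
                   | 1  -1 |

Its absolute value is |J| = 1 (the area scaling factor).

Substituting x = 2u - 3v, y = u - v into the integrand,

    22x + 22y → 66u - 88v,

so the integral becomes

    ∬_R (66u - 88v) · |J| du dv = ∫_0^3 ∫_0^2 (66u - 88v) dv du.

Inner (v): 132u - 176.
Outer (u): 66.

Therefore ∬_D (22x + 22y) dx dy = 66.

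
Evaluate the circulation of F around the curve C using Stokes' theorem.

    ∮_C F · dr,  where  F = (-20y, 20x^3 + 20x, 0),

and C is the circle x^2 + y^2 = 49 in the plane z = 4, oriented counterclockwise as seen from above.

Let S be the flat disk x^2 + y^2 ≤ 49 in the plane z = 4, with upward unit normal n̂ = ẑ. By Stokes' theorem,

    ∮_C F · dr = ∬_S (∇ × F) · n̂ dS = ∬_D (curl F)_z dA,

where D is the disk x^2 + y^2 ≤ 49.

Compute the curl of F = (-20y, 20x^3 + 20x, 0):
    (∇ × F)_x = ∂F_z/∂y - ∂F_y/∂z = 0,
    (∇ × F)_y = ∂F_x/∂z - ∂F_z/∂x = 0,
    (∇ × F)_z = ∂F_y/∂x - ∂F_x/∂y = 60x^2 + 40.

On z = 4, (curl F)_z = 60x^2 + 40.

Convert to polar (x = r cos θ, y = r sin θ, dA = r dr dθ); the integrand becomes 60r^2cos(θ)^2 + 40, so

    ∬_D (curl F)_z dA = ∫_0^{2π} ∫_0^{7} (60r^2cos(θ)^2 + 40) · r dr dθ.

Inner (r from 0 to 7): 36015cos(θ)^2 + 980.
Outer (θ from 0 to 2π): 37975π.

Therefore ∮_C F · dr = 37975π.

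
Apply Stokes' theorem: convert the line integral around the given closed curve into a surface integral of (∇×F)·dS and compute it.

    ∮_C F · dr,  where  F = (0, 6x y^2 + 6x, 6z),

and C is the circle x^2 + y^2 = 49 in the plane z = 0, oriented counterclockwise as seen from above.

Let S be the flat disk x^2 + y^2 ≤ 49 in the plane z = 0, with upward unit normal n̂ = ẑ. By Stokes' theorem,

    ∮_C F · dr = ∬_S (∇ × F) · n̂ dS = ∬_D (curl F)_z dA,

where D is the disk x^2 + y^2 ≤ 49.

Compute the curl of F = (0, 6x y^2 + 6x, 6z):
    (∇ × F)_x = ∂F_z/∂y - ∂F_y/∂z = 0,
    (∇ × F)_y = ∂F_x/∂z - ∂F_z/∂x = 0,
    (∇ × F)_z = ∂F_y/∂x - ∂F_x/∂y = 6y^2 + 6.

On z = 0, (curl F)_z = 6y^2 + 6.

Convert to polar (x = r cos θ, y = r sin θ, dA = r dr dθ); the integrand becomes 6r^2sin(θ)^2 + 6, so

    ∬_D (curl F)_z dA = ∫_0^{2π} ∫_0^{7} (6r^2sin(θ)^2 + 6) · r dr dθ.

Inner (r from 0 to 7): 7203sin(θ)^2/2 + 147.
Outer (θ from 0 to 2π): 7791π/2.

Therefore ∮_C F · dr = 7791π/2.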